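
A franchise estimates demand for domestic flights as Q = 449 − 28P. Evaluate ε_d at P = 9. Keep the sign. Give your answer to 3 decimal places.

-1.279

At P = 9, Q = 197.
dQ/dP = −28.
ε = (dQ/dP)(P/Q) = (-28)(9/197).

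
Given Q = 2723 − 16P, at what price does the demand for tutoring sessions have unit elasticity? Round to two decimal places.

85.09

For linear demand Q = a − bP, ε = −bP/(a − bP). |ε| = 1 when bP = a − bP, i.e. P = a/(2b).
P = 2723/(2·16) = 2723/32 = 85.0938.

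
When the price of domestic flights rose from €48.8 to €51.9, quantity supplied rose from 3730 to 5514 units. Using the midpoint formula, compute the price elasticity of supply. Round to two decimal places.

ΔQ = 5514 − 3730 = 1784; ΔP = 51.9 − 48.8 = 3.1.
Midpoints: P̄ = 50.35, Q̄ = 4622.0.
ε_s = (ΔQ/ΔP)(P̄/Q̄) = (1784/3.1)(50.35/4622.0).

6.27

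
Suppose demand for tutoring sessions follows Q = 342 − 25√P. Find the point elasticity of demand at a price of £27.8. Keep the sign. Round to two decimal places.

-0.31

At P = 27.8, Q = 210.186.
dQ/dP = −25/(2√P) = -2.371.
ε = (dQ/dP)(P/Q) = (-2.371)(27.8/210.186).
|ε| < 1, so demand is inelastic at this price.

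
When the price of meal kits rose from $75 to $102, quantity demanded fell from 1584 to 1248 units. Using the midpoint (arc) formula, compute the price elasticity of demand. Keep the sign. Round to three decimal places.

-0.778

ΔQ = 1248 − 1584 = -336; ΔP = 102 − 75 = 27.
Midpoints: P̄ = 88.50, Q̄ = 1416.0.
ε = (ΔQ/ΔP)(P̄/Q̄) = (-336/27)(88.50/1416.0).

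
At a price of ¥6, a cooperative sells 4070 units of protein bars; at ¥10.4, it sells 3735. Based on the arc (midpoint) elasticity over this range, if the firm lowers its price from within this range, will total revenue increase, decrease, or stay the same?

decrease

Arc ε = (-335/4.4)(8.20/3902.5) ≈ -0.160.
|ε| = 0.16 < 1, so demand is inelastic. A price cut therefore reduces total revenue.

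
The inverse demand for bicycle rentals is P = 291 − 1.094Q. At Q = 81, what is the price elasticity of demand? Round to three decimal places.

At Q = 81, P = 291 − 1.094(81) = 202.39.
dP/dQ = −1.094, so dQ/dP = 1/(−1.094) = -0.914.
ε = (dQ/dP)(P/Q) = (-0.914)(202.39/81).

-2.284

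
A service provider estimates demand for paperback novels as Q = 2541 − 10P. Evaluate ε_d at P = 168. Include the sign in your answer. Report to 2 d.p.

At P = 168, Q = 861.
dQ/dP = −10.
ε = (dQ/dP)(P/Q) = (-10)(168/861).

-1.95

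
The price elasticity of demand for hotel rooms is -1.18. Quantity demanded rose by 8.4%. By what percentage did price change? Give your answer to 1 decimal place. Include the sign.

%ΔP ≈ %ΔQ / ε = (8.4%)/(-1.18) = -7.12%.

-7.1%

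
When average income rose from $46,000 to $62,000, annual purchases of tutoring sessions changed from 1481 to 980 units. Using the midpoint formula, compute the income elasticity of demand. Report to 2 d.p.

-1.37

ΔQ = -501, ΔI = 16000. Midpoints: Ī = 54,000, Q̄ = 1230.5.
ε_I = (ΔQ/ΔI)(Ī/Q̄) = (-501/16000)(54000/1230.5).
ε_I < 0, so the good is inferior.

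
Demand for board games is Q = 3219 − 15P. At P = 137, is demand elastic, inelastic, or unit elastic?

elastic

Q = 1164, dQ/dP = -15.
ε = (dQ/dP)(P/Q) ≈ -1.765.
|ε| = 1.77 > 1.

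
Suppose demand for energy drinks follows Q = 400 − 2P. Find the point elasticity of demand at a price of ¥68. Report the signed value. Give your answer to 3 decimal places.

-0.515

At P = 68, Q = 264.
dQ/dP = −2.
ε = (dQ/dP)(P/Q) = (-2)(68/264).
|ε| < 1, so demand is inelastic at this price.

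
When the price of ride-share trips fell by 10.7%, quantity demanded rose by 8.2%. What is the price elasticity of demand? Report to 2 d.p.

ε = %ΔQ / %ΔP = (8.2)/(-10.7) = -0.766.

-0.77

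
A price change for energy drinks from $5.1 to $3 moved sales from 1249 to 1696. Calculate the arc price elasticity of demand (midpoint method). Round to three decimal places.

ΔQ = 1696 − 1249 = 447; ΔP = 3 − 5.1 = -2.1.
Midpoints: P̄ = 4.05, Q̄ = 1472.5.
ε = (ΔQ/ΔP)(P̄/Q̄) = (447/-2.1)(4.05/1472.5).

-0.585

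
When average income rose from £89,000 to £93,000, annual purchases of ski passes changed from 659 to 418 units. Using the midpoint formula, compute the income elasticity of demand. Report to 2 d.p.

ΔQ = -241, ΔI = 4000. Midpoints: Ī = 91,000, Q̄ = 538.5.
ε_I = (ΔQ/ΔI)(Ī/Q̄) = (-241/4000)(91000/538.5).
ε_I < 0, so the good is inferior.

-10.18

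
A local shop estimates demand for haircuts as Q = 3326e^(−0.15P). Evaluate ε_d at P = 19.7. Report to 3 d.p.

-2.955

At P = 19.7, Q = 173.214.
dQ/dP = −0.15·3326e^(−0.15P) = −0.15Q = -25.982.
ε = (dQ/dP)(P/Q) = (-25.982)(19.7/173.214).
|ε| > 1, so demand is elastic at this price.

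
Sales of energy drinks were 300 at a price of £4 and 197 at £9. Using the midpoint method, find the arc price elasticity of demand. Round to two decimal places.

ΔQ = 197 − 300 = -103; ΔP = 9 − 4 = 5.
Midpoints: P̄ = 6.50, Q̄ = 248.5.
ε = (ΔQ/ΔP)(P̄/Q̄) = (-103/5)(6.50/248.5).

-0.54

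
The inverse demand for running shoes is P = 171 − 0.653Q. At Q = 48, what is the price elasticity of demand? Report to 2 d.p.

-4.46

At Q = 48, P = 171 − 0.653(48) = 139.66.
dP/dQ = −0.653, so dQ/dP = 1/(−0.653) = -1.531.
ε = (dQ/dP)(P/Q) = (-1.531)(139.66/48).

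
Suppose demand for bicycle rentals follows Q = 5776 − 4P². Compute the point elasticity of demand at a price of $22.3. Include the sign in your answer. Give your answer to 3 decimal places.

-1.051

At P = 22.3, Q = 3786.840.
dQ/dP = −8P = -178.400.
ε = (dQ/dP)(P/Q) = (-178.400)(22.3/3786.840).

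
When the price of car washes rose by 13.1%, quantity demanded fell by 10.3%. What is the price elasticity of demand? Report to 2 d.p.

ε = %ΔQ / %ΔP = (-10.3)/(13.1) = -0.786.

-0.79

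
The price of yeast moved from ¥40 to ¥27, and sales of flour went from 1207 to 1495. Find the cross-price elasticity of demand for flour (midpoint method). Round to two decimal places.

-0.55

ΔQ_x = 1495 − 1207 = 288; ΔP_y = 27 − 40 = -13.
Midpoints: P̄_y = 33.50, Q̄_x = 1351.0.
ε_xy = (ΔQ_x/ΔP_y)(P̄_y/Q̄_x) = (288/-13)(33.50/1351.0).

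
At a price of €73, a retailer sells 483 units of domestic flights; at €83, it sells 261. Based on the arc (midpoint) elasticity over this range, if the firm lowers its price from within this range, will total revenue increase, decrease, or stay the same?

increase

Arc ε = (-222/10)(78.00/372.0) ≈ -4.655.
|ε| = 4.65 > 1, so demand is elastic. A price cut therefore raises total revenue.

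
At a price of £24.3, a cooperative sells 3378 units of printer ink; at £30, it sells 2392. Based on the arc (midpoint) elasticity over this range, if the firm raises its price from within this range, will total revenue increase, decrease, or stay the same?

Arc ε = (-986/5.7)(27.15/2885.0) ≈ -1.628.
|ε| = 1.63 > 1, so demand is elastic. A price rise therefore reduces total revenue.

decrease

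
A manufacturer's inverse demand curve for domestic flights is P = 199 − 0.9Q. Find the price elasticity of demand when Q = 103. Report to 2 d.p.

At Q = 103, P = 199 − 0.9(103) = 106.30.
dP/dQ = −0.9, so dQ/dP = 1/(−0.9) = -1.111.
ε = (dQ/dP)(P/Q) = (-1.111)(106.30/103).

-1.15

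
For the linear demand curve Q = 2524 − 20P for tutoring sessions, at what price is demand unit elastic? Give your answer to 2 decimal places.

63.10

For linear demand Q = a − bP, ε = −bP/(a − bP). |ε| = 1 when bP = a − bP, i.e. P = a/(2b).
P = 2524/(2·20) = 2524/40 = 63.1000.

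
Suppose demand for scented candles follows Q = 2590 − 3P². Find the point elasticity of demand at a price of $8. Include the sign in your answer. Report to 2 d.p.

-0.16

At P = 8, Q = 2398.
dQ/dP = −6P = -48.
ε = (dQ/dP)(P/Q) = (-48)(8/2398).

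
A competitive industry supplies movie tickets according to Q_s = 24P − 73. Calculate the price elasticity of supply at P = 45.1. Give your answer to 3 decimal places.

At P = 45.1, Q_s = 1009.40.
dQ_s/dP = 24.
ε_s = (dQ_s/dP)(P/Q_s) = (24)(45.1/1009.40).

1.072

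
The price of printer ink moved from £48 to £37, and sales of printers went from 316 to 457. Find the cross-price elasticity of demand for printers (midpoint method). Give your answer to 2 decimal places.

ΔQ_x = 457 − 316 = 141; ΔP_y = 37 − 48 = -11.
Midpoints: P̄_y = 42.50, Q̄_x = 386.5.
ε_xy = (ΔQ_x/ΔP_y)(P̄_y/Q̄_x) = (141/-11)(42.50/386.5).

-1.41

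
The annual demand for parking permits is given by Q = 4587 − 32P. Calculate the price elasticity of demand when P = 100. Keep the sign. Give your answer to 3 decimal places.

-2.307

At P = 100, Q = 1387.
dQ/dP = −32.
ε = (dQ/dP)(P/Q) = (-32)(100/1387).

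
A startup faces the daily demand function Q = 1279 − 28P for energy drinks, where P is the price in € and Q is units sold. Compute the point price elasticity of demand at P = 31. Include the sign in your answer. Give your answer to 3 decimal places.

At P = 31, Q = 411.
dQ/dP = −28.
ε = (dQ/dP)(P/Q) = (-28)(31/411).
|ε| > 1, so demand is elastic at this price.

-2.112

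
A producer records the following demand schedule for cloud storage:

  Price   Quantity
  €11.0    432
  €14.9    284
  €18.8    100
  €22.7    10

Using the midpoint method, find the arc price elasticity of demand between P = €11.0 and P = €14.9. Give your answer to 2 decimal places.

-1.37

At P = 11.0, Q = 432; at P = 14.9, Q = 284.
ΔQ = -148, ΔP = 3.9. Midpoints: P̄ = 12.95, Q̄ = 358.0.
ε = (ΔQ/ΔP)(P̄/Q̄) = (-148/3.9)(12.95/358.0).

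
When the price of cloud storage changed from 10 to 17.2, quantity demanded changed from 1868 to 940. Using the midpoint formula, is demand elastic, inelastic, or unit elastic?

elastic

Arc ε ≈ -1.248.
|ε| = 1.25 > 1.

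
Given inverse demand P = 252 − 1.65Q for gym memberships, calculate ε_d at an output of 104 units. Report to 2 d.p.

-0.47

At Q = 104, P = 252 − 1.65(104) = 80.40.
dP/dQ = −1.65, so dQ/dP = 1/(−1.65) = -0.606.
ε = (dQ/dP)(P/Q) = (-0.606)(80.40/104).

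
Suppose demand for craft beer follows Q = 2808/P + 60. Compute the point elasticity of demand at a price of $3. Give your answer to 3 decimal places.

-0.940

At P = 3, Q = 996.
dQ/dP = −2808/P² = -312.
ε = (dQ/dP)(P/Q) = (-312)(3/996).
|ε| < 1, so demand is inelastic at this price.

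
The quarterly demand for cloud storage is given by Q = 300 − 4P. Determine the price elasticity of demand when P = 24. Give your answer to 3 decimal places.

At P = 24, Q = 204.
dQ/dP = −4.
ε = (dQ/dP)(P/Q) = (-4)(24/204).

-0.471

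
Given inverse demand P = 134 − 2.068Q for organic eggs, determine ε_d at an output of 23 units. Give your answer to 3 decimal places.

At Q = 23, P = 134 − 2.068(23) = 86.44.
dP/dQ = −2.068, so dQ/dP = 1/(−2.068) = -0.484.
ε = (dQ/dP)(P/Q) = (-0.484)(86.44/23).

-1.817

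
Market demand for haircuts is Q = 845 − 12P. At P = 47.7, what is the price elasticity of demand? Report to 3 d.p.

-2.100

At P = 47.7, Q = 272.600.
dQ/dP = −12.
ε = (dQ/dP)(P/Q) = (-12)(47.7/272.600).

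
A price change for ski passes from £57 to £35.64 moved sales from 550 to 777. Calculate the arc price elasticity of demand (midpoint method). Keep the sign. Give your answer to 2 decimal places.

ΔQ = 777 − 550 = 227; ΔP = 35.64 − 57 = -21.36.
Midpoints: P̄ = 46.32, Q̄ = 663.5.
ε = (ΔQ/ΔP)(P̄/Q̄) = (227/-21.36)(46.32/663.5).

-0.74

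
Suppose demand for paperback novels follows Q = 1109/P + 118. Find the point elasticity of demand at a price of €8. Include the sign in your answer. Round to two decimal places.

-0.54

At P = 8, Q = 256.625.
dQ/dP = −1109/P² = -17.328.
ε = (dQ/dP)(P/Q) = (-17.328)(8/256.625).
|ε| < 1, so demand is inelastic at this price.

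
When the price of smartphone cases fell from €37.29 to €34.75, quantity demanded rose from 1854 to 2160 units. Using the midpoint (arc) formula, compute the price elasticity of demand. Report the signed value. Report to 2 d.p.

ΔQ = 2160 − 1854 = 306; ΔP = 34.75 − 37.29 = -2.54.
Midpoints: P̄ = 36.02, Q̄ = 2007.0.
ε = (ΔQ/ΔP)(P̄/Q̄) = (306/-2.54)(36.02/2007.0).

-2.16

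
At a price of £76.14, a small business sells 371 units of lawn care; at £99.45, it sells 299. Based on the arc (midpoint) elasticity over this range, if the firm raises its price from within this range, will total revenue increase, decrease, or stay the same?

increase

Arc ε = (-72/23.31)(87.80/335.0) ≈ -0.809.
|ε| = 0.81 < 1, so demand is inelastic. A price rise therefore raises total revenue.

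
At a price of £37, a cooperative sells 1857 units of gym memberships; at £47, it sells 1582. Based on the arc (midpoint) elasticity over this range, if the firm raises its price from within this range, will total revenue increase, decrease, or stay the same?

Arc ε = (-275/10)(42.00/1719.5) ≈ -0.672.
|ε| = 0.67 < 1, so demand is inelastic. A price rise therefore raises total revenue.

increase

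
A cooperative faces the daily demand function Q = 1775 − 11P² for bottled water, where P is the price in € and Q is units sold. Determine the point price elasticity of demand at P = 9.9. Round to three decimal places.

-3.094

At P = 9.9, Q = 696.890.
dQ/dP = −22P = -217.800.
ε = (dQ/dP)(P/Q) = (-217.800)(9.9/696.890).
|ε| > 1, so demand is elastic at this price.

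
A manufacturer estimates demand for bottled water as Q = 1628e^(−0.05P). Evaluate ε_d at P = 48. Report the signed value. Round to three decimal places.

At P = 48, Q = 147.689.
dQ/dP = −0.05·1628e^(−0.05P) = −0.05Q = -7.384.
ε = (dQ/dP)(P/Q) = (-7.384)(48/147.689).

-2.400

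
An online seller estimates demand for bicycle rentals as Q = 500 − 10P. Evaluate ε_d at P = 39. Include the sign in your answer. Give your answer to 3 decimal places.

-3.545

At P = 39, Q = 110.
dQ/dP = −10.
ε = (dQ/dP)(P/Q) = (-10)(39/110).
|ε| > 1, so demand is elastic at this price.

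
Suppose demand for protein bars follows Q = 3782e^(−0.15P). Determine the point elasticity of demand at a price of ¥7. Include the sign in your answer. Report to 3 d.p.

-1.050

At P = 7, Q = 1323.465.
dQ/dP = −0.15·3782e^(−0.15P) = −0.15Q = -198.520.
ε = (dQ/dP)(P/Q) = (-198.520)(7/1323.465).
|ε| > 1, so demand is elastic at this price.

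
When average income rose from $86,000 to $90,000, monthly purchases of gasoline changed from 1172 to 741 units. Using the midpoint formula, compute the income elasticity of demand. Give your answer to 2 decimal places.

ΔQ = -431, ΔI = 4000. Midpoints: Ī = 88,000, Q̄ = 956.5.
ε_I = (ΔQ/ΔI)(Ī/Q̄) = (-431/4000)(88000/956.5).

-9.91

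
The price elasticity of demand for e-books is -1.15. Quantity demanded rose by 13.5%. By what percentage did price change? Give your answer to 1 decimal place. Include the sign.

%ΔP ≈ %ΔQ / ε = (13.5%)/(-1.15) = -11.74%.

-11.7%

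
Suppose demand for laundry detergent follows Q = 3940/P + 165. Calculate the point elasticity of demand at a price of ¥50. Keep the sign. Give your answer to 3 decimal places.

-0.323

At P = 50, Q = 243.800.
dQ/dP = −3940/P² = -1.576.
ε = (dQ/dP)(P/Q) = (-1.576)(50/243.800).
|ε| < 1, so demand is inelastic at this price.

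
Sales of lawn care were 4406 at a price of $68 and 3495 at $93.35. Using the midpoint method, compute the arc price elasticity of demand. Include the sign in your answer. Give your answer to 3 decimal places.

-0.734

ΔQ = 3495 − 4406 = -911; ΔP = 93.35 − 68 = 25.35.
Midpoints: P̄ = 80.67, Q̄ = 3950.5.
ε = (ΔQ/ΔP)(P̄/Q̄) = (-911/25.35)(80.67/3950.5).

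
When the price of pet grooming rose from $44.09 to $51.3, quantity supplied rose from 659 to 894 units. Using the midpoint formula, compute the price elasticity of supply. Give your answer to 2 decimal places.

ΔQ = 894 − 659 = 235; ΔP = 51.3 − 44.09 = 7.21.
Midpoints: P̄ = 47.70, Q̄ = 776.5.
ε_s = (ΔQ/ΔP)(P̄/Q̄) = (235/7.21)(47.70/776.5).

2.00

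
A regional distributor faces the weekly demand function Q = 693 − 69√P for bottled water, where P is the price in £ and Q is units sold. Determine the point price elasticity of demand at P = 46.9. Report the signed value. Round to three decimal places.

At P = 46.9, Q = 220.463.
dQ/dP = −69/(2√P) = -5.038.
ε = (dQ/dP)(P/Q) = (-5.038)(46.9/220.463).
|ε| > 1, so demand is elastic at this price.

-1.072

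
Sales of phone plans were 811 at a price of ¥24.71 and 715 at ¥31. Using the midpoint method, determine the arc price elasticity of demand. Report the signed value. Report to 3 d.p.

-0.557

ΔQ = 715 − 811 = -96; ΔP = 31 − 24.71 = 6.29.
Midpoints: P̄ = 27.86, Q̄ = 763.0.
ε = (ΔQ/ΔP)(P̄/Q̄) = (-96/6.29)(27.86/763.0).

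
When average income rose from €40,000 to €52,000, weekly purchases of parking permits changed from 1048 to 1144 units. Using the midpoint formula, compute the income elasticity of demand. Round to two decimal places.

ΔQ = 96, ΔI = 12000. Midpoints: Ī = 46,000, Q̄ = 1096.0.
ε_I = (ΔQ/ΔI)(Ī/Q̄) = (96/12000)(46000/1096.0).
ε_I > 0, so the good is normal.

0.34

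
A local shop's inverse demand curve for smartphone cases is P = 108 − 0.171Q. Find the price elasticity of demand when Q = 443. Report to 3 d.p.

At Q = 443, P = 108 − 0.171(443) = 32.25.
dP/dQ = −0.171, so dQ/dP = 1/(−0.171) = -5.848.
ε = (dQ/dP)(P/Q) = (-5.848)(32.25/443).

-0.426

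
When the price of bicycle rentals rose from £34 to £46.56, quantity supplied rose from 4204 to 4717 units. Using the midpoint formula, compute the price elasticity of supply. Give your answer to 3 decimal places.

ΔQ = 4717 − 4204 = 513; ΔP = 46.56 − 34 = 12.56.
Midpoints: P̄ = 40.28, Q̄ = 4460.5.
ε_s = (ΔQ/ΔP)(P̄/Q̄) = (513/12.56)(40.28/4460.5).

0.369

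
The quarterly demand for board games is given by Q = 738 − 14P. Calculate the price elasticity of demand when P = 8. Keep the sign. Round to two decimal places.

-0.18

At P = 8, Q = 626.
dQ/dP = −14.
ε = (dQ/dP)(P/Q) = (-14)(8/626).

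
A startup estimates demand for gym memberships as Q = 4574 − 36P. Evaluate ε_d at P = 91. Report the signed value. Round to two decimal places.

At P = 91, Q = 1298.
dQ/dP = −36.
ε = (dQ/dP)(P/Q) = (-36)(91/1298).

-2.52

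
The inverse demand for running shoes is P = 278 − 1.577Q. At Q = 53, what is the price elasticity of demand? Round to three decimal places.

At Q = 53, P = 278 − 1.577(53) = 194.42.
dP/dQ = −1.577, so dQ/dP = 1/(−1.577) = -0.634.
ε = (dQ/dP)(P/Q) = (-0.634)(194.42/53).

-2.326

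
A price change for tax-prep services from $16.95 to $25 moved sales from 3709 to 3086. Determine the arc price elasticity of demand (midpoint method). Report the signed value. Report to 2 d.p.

-0.48

ΔQ = 3086 − 3709 = -623; ΔP = 25 − 16.95 = 8.05.
Midpoints: P̄ = 20.98, Q̄ = 3397.5.
ε = (ΔQ/ΔP)(P̄/Q̄) = (-623/8.05)(20.98/3397.5).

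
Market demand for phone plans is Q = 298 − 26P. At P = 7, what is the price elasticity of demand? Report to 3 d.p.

At P = 7, Q = 116.
dQ/dP = −26.
ε = (dQ/dP)(P/Q) = (-26)(7/116).

-1.569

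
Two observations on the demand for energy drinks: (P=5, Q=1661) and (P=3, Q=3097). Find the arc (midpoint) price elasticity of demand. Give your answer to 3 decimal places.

-1.207

ΔQ = 3097 − 1661 = 1436; ΔP = 3 − 5 = -2.
Midpoints: P̄ = 4.00, Q̄ = 2379.0.
ε = (ΔQ/ΔP)(P̄/Q̄) = (1436/-2)(4.00/2379.0).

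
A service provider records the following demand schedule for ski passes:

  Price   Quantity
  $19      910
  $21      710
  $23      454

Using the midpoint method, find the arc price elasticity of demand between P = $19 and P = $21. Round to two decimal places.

At P = 19, Q = 910; at P = 21, Q = 710.
ΔQ = -200, ΔP = 2. Midpoints: P̄ = 20.00, Q̄ = 810.0.
ε = (ΔQ/ΔP)(P̄/Q̄) = (-200/2)(20.00/810.0).

-2.47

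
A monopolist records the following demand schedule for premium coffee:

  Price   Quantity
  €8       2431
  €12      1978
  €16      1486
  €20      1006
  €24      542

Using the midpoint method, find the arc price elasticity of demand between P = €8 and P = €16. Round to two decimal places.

At P = 8, Q = 2431; at P = 16, Q = 1486.
ΔQ = -945, ΔP = 8. Midpoints: P̄ = 12.00, Q̄ = 1958.5.
ε = (ΔQ/ΔP)(P̄/Q̄) = (-945/8)(12.00/1958.5).

-0.72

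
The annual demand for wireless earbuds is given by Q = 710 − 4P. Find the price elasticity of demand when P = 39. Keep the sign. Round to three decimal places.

At P = 39, Q = 554.
dQ/dP = −4.
ε = (dQ/dP)(P/Q) = (-4)(39/554).
|ε| < 1, so demand is inelastic at this price.

-0.282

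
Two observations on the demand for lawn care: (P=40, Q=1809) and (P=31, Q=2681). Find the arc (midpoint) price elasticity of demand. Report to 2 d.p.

-1.53

ΔQ = 2681 − 1809 = 872; ΔP = 31 − 40 = -9.
Midpoints: P̄ = 35.50, Q̄ = 2245.0.
ε = (ΔQ/ΔP)(P̄/Q̄) = (872/-9)(35.50/2245.0).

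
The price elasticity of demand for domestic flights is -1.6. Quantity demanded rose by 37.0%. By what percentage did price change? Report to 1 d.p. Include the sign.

-23.1%

%ΔP ≈ %ΔQ / ε = (37.0%)/(-1.6) = -23.12%.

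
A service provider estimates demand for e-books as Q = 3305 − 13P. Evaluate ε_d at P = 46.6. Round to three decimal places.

-0.224

At P = 46.6, Q = 2699.200.
dQ/dP = −13.
ε = (dQ/dP)(P/Q) = (-13)(46.6/2699.200).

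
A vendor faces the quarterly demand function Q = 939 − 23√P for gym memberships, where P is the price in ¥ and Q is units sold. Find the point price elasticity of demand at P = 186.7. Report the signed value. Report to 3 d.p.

-0.252

At P = 186.7, Q = 624.732.
dQ/dP = −23/(2√P) = -0.842.
ε = (dQ/dP)(P/Q) = (-0.842)(186.7/624.732).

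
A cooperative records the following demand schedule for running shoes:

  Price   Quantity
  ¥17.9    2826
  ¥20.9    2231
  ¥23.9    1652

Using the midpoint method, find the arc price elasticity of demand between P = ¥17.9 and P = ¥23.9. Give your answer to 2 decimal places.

At P = 17.9, Q = 2826; at P = 23.9, Q = 1652.
ΔQ = -1174, ΔP = 6.0. Midpoints: P̄ = 20.90, Q̄ = 2239.0.
ε = (ΔQ/ΔP)(P̄/Q̄) = (-1174/6.0)(20.90/2239.0).

-1.83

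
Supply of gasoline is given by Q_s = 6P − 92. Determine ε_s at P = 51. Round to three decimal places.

1.430

At P = 51, Q_s = 214.
dQ_s/dP = 6.
ε_s = (dQ_s/dP)(P/Q_s) = (6)(51/214).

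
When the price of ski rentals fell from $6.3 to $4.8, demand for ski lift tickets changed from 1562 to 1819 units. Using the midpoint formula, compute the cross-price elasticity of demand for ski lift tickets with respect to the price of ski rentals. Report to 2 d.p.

-0.56

ΔQ_x = 1819 − 1562 = 257; ΔP_y = 4.8 − 6.3 = -1.5.
Midpoints: P̄_y = 5.55, Q̄_x = 1690.5.
ε_xy = (ΔQ_x/ΔP_y)(P̄_y/Q̄_x) = (257/-1.5)(5.55/1690.5).
ε_xy < 0, so the goods are complements.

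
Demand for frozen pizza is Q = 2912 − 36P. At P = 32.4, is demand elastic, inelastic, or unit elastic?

Q = 1745.600, dQ/dP = -36.
ε = (dQ/dP)(P/Q) ≈ -0.668.
|ε| = 0.67 < 1.

inelastic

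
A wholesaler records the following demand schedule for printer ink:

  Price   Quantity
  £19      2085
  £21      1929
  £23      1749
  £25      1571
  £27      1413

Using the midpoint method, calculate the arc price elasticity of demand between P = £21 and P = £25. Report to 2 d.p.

At P = 21, Q = 1929; at P = 25, Q = 1571.
ΔQ = -358, ΔP = 4. Midpoints: P̄ = 23.00, Q̄ = 1750.0.
ε = (ΔQ/ΔP)(P̄/Q̄) = (-358/4)(23.00/1750.0).

-1.18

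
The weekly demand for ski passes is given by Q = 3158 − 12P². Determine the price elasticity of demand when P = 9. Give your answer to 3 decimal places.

At P = 9, Q = 2186.
dQ/dP = −24P = -216.
ε = (dQ/dP)(P/Q) = (-216)(9/2186).
|ε| < 1, so demand is inelastic at this price.

-0.889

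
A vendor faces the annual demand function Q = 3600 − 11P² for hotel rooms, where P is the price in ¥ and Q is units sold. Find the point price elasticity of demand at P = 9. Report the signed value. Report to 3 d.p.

At P = 9, Q = 2709.
dQ/dP = −22P = -198.
ε = (dQ/dP)(P/Q) = (-198)(9/2709).

-0.658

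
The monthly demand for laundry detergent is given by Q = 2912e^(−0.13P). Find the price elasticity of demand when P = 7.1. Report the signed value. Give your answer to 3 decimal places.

At P = 7.1, Q = 1157.011.
dQ/dP = −0.13·2912e^(−0.13P) = −0.13Q = -150.411.
ε = (dQ/dP)(P/Q) = (-150.411)(7.1/1157.011).

-0.923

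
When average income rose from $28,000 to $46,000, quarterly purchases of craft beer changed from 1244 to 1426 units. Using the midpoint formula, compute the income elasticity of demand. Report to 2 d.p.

0.28

ΔQ = 182, ΔI = 18000. Midpoints: Ī = 37,000, Q̄ = 1335.0.
ε_I = (ΔQ/ΔI)(Ī/Q̄) = (182/18000)(37000/1335.0).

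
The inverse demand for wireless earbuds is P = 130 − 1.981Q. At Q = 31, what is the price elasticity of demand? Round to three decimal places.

At Q = 31, P = 130 − 1.981(31) = 68.59.
dP/dQ = −1.981, so dQ/dP = 1/(−1.981) = -0.505.
ε = (dQ/dP)(P/Q) = (-0.505)(68.59/31).

-1.117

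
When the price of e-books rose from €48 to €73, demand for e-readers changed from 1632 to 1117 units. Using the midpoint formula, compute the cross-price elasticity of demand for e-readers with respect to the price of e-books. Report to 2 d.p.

ΔQ_x = 1117 − 1632 = -515; ΔP_y = 73 − 48 = 25.
Midpoints: P̄_y = 60.50, Q̄_x = 1374.5.
ε_xy = (ΔQ_x/ΔP_y)(P̄_y/Q̄_x) = (-515/25)(60.50/1374.5).

-0.91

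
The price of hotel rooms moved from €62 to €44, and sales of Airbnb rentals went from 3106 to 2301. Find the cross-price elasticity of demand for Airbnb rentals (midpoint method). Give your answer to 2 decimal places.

ΔQ_x = 2301 − 3106 = -805; ΔP_y = 44 − 62 = -18.
Midpoints: P̄_y = 53.00, Q̄_x = 2703.5.
ε_xy = (ΔQ_x/ΔP_y)(P̄_y/Q̄_x) = (-805/-18)(53.00/2703.5).
ε_xy > 0, so the goods are substitutes.

0.88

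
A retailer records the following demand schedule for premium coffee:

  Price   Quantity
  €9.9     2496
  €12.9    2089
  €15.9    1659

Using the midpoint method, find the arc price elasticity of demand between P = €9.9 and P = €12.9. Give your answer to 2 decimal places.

At P = 9.9, Q = 2496; at P = 12.9, Q = 2089.
ΔQ = -407, ΔP = 3.0. Midpoints: P̄ = 11.40, Q̄ = 2292.5.
ε = (ΔQ/ΔP)(P̄/Q̄) = (-407/3.0)(11.40/2292.5).

-0.67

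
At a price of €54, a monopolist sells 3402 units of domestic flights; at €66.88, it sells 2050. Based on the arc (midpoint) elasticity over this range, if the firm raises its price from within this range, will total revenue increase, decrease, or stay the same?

Arc ε = (-1352/12.88)(60.44/2726.0) ≈ -2.327.
|ε| = 2.33 > 1, so demand is elastic. A price rise therefore reduces total revenue.

decrease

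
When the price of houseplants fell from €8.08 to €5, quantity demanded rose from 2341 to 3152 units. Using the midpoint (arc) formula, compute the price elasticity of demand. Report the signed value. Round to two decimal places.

-0.63

ΔQ = 3152 − 2341 = 811; ΔP = 5 − 8.08 = -3.08.
Midpoints: P̄ = 6.54, Q̄ = 2746.5.
ε = (ΔQ/ΔP)(P̄/Q̄) = (811/-3.08)(6.54/2746.5).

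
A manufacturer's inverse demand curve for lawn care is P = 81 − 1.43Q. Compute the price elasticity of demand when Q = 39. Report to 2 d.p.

-0.45

At Q = 39, P = 81 − 1.43(39) = 25.23.
dP/dQ = −1.43, so dQ/dP = 1/(−1.43) = -0.699.
ε = (dQ/dP)(P/Q) = (-0.699)(25.23/39).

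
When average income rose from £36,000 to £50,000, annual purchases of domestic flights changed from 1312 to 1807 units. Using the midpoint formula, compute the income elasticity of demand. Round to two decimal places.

ΔQ = 495, ΔI = 14000. Midpoints: Ī = 43,000, Q̄ = 1559.5.
ε_I = (ΔQ/ΔI)(Ī/Q̄) = (495/14000)(43000/1559.5).

0.97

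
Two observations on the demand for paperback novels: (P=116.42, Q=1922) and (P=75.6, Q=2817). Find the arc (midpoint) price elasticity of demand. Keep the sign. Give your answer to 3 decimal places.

-0.888

ΔQ = 2817 − 1922 = 895; ΔP = 75.6 − 116.42 = -40.82.
Midpoints: P̄ = 96.01, Q̄ = 2369.5.
ε = (ΔQ/ΔP)(P̄/Q̄) = (895/-40.82)(96.01/2369.5).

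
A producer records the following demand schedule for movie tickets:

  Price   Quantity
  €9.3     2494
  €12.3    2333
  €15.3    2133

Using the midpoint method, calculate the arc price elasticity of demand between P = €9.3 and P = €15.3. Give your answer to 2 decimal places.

At P = 9.3, Q = 2494; at P = 15.3, Q = 2133.
ΔQ = -361, ΔP = 6.0. Midpoints: P̄ = 12.30, Q̄ = 2313.5.
ε = (ΔQ/ΔP)(P̄/Q̄) = (-361/6.0)(12.30/2313.5).

-0.32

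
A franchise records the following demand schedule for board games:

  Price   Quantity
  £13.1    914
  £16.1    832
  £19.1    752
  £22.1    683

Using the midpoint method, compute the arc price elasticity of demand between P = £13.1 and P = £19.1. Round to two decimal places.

-0.52

At P = 13.1, Q = 914; at P = 19.1, Q = 752.
ΔQ = -162, ΔP = 6.0. Midpoints: P̄ = 16.10, Q̄ = 833.0.
ε = (ΔQ/ΔP)(P̄/Q̄) = (-162/6.0)(16.10/833.0).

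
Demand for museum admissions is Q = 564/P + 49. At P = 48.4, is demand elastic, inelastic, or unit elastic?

Q = 60.653, dQ/dP = -0.241.
ε = (dQ/dP)(P/Q) ≈ -0.192.
|ε| = 0.19 < 1.

inelastic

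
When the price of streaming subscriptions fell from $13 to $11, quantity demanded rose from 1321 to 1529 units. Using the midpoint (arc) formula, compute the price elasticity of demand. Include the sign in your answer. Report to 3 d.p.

-0.876

ΔQ = 1529 − 1321 = 208; ΔP = 11 − 13 = -2.
Midpoints: P̄ = 12.00, Q̄ = 1425.0.
ε = (ΔQ/ΔP)(P̄/Q̄) = (208/-2)(12.00/1425.0).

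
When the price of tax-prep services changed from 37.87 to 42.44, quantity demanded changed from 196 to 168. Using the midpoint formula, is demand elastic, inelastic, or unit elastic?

Arc ε ≈ -1.352.
|ε| = 1.35 > 1.

elastic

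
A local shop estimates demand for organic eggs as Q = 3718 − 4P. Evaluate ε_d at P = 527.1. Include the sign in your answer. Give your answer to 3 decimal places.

At P = 527.1, Q = 1609.600.
dQ/dP = −4.
ε = (dQ/dP)(P/Q) = (-4)(527.1/1609.600).

-1.310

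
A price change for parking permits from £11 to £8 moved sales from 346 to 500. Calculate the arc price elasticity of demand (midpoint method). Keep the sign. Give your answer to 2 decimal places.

ΔQ = 500 − 346 = 154; ΔP = 8 − 11 = -3.
Midpoints: P̄ = 9.50, Q̄ = 423.0.
ε = (ΔQ/ΔP)(P̄/Q̄) = (154/-3)(9.50/423.0).

-1.15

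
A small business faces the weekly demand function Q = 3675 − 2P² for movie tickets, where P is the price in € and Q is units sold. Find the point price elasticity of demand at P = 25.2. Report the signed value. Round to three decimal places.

At P = 25.2, Q = 2404.920.
dQ/dP = −4P = -100.800.
ε = (dQ/dP)(P/Q) = (-100.800)(25.2/2404.920).

-1.056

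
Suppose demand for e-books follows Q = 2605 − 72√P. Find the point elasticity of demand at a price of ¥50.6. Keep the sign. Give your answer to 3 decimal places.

At P = 50.6, Q = 2092.838.
dQ/dP = −72/(2√P) = -5.061.
ε = (dQ/dP)(P/Q) = (-5.061)(50.6/2092.838).
|ε| < 1, so demand is inelastic at this price.

-0.122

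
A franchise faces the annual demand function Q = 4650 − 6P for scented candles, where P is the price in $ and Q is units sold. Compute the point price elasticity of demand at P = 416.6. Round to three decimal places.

-1.162

At P = 416.6, Q = 2150.400.
dQ/dP = −6.
ε = (dQ/dP)(P/Q) = (-6)(416.6/2150.400).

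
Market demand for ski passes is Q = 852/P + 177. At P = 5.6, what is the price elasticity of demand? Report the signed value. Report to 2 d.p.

-0.46

At P = 5.6, Q = 329.143.
dQ/dP = −852/P² = -27.168.
ε = (dQ/dP)(P/Q) = (-27.168)(5.6/329.143).
|ε| < 1, so demand is inelastic at this price.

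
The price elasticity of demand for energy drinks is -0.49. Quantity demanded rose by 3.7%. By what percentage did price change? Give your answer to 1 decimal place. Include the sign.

%ΔP ≈ %ΔQ / ε = (3.7%)/(-0.49) = -7.55%.

-7.6%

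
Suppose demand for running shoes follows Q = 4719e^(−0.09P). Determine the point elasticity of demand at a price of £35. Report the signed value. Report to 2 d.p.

At P = 35, Q = 202.219.
dQ/dP = −0.09·4719e^(−0.09P) = −0.09Q = -18.200.
ε = (dQ/dP)(P/Q) = (-18.200)(35/202.219).

-3.15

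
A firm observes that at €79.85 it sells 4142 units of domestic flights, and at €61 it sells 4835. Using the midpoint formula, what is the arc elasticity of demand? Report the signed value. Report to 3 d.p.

-0.577

ΔQ = 4835 − 4142 = 693; ΔP = 61 − 79.85 = -18.85.
Midpoints: P̄ = 70.42, Q̄ = 4488.5.
ε = (ΔQ/ΔP)(P̄/Q̄) = (693/-18.85)(70.42/4488.5).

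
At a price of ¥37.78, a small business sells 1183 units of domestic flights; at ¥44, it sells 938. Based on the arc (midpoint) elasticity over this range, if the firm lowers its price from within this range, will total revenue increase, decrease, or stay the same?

Arc ε = (-245/6.22)(40.89/1060.5) ≈ -1.519.
|ε| = 1.52 > 1, so demand is elastic. A price cut therefore raises total revenue.

increase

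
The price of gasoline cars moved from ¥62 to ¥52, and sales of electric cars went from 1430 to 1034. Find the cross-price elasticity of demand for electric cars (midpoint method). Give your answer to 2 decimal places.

1.83

ΔQ_x = 1034 − 1430 = -396; ΔP_y = 52 − 62 = -10.
Midpoints: P̄_y = 57.00, Q̄_x = 1232.0.
ε_xy = (ΔQ_x/ΔP_y)(P̄_y/Q̄_x) = (-396/-10)(57.00/1232.0).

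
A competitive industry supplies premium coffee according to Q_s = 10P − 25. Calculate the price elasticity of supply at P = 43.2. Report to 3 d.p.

1.061

At P = 43.2, Q_s = 407.
dQ_s/dP = 10.
ε_s = (dQ_s/dP)(P/Q_s) = (10)(43.2/407).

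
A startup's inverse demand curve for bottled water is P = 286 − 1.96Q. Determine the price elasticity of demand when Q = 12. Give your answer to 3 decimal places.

At Q = 12, P = 286 − 1.96(12) = 262.48.
dP/dQ = −1.96, so dQ/dP = 1/(−1.96) = -0.510.
ε = (dQ/dP)(P/Q) = (-0.510)(262.48/12).

-11.160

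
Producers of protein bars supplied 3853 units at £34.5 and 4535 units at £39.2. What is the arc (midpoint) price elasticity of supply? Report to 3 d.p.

1.275

ΔQ = 4535 − 3853 = 682; ΔP = 39.2 − 34.5 = 4.7.
Midpoints: P̄ = 36.85, Q̄ = 4194.0.
ε_s = (ΔQ/ΔP)(P̄/Q̄) = (682/4.7)(36.85/4194.0).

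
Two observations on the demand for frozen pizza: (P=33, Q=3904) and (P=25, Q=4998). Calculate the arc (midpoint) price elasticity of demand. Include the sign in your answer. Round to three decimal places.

-0.891

ΔQ = 4998 − 3904 = 1094; ΔP = 25 − 33 = -8.
Midpoints: P̄ = 29.00, Q̄ = 4451.0.
ε = (ΔQ/ΔP)(P̄/Q̄) = (1094/-8)(29.00/4451.0).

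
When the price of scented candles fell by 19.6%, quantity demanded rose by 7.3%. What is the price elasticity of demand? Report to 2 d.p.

-0.37

ε = %ΔQ / %ΔP = (7.3)/(-19.6) = -0.372.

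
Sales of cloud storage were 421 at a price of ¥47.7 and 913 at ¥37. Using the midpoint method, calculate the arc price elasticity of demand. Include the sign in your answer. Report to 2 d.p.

ΔQ = 913 − 421 = 492; ΔP = 37 − 47.7 = -10.7.
Midpoints: P̄ = 42.35, Q̄ = 667.0.
ε = (ΔQ/ΔP)(P̄/Q̄) = (492/-10.7)(42.35/667.0).

-2.92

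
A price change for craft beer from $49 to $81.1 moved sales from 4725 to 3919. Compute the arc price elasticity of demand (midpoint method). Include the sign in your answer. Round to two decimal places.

-0.38

ΔQ = 3919 − 4725 = -806; ΔP = 81.1 − 49 = 32.1.
Midpoints: P̄ = 65.05, Q̄ = 4322.0.
ε = (ΔQ/ΔP)(P̄/Q̄) = (-806/32.1)(65.05/4322.0).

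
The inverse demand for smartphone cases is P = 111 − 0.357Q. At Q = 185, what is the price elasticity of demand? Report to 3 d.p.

At Q = 185, P = 111 − 0.357(185) = 44.95.
dP/dQ = −0.357, so dQ/dP = 1/(−0.357) = -2.801.
ε = (dQ/dP)(P/Q) = (-2.801)(44.95/185).

-0.681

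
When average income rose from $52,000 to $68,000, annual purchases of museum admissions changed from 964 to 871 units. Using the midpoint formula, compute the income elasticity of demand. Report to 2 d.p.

-0.38

ΔQ = -93, ΔI = 16000. Midpoints: Ī = 60,000, Q̄ = 917.5.
ε_I = (ΔQ/ΔI)(Ī/Q̄) = (-93/16000)(60000/917.5).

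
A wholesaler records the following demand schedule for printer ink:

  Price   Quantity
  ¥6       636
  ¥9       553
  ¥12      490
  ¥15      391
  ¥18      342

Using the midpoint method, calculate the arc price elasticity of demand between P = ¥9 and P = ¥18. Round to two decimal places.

At P = 9, Q = 553; at P = 18, Q = 342.
ΔQ = -211, ΔP = 9. Midpoints: P̄ = 13.50, Q̄ = 447.5.
ε = (ΔQ/ΔP)(P̄/Q̄) = (-211/9)(13.50/447.5).

-0.71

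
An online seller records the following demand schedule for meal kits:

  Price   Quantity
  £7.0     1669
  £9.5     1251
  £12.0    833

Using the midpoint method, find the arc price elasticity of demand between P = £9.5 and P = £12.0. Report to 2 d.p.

At P = 9.5, Q = 1251; at P = 12.0, Q = 833.
ΔQ = -418, ΔP = 2.5. Midpoints: P̄ = 10.75, Q̄ = 1042.0.
ε = (ΔQ/ΔP)(P̄/Q̄) = (-418/2.5)(10.75/1042.0).

-1.72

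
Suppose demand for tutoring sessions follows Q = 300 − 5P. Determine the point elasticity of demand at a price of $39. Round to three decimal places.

At P = 39, Q = 105.
dQ/dP = −5.
ε = (dQ/dP)(P/Q) = (-5)(39/105).

-1.857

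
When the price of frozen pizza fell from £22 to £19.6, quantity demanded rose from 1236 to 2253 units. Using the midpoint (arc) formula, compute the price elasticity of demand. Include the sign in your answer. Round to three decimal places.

ΔQ = 2253 − 1236 = 1017; ΔP = 19.6 − 22 = -2.4.
Midpoints: P̄ = 20.80, Q̄ = 1744.5.
ε = (ΔQ/ΔP)(P̄/Q̄) = (1017/-2.4)(20.80/1744.5).

-5.052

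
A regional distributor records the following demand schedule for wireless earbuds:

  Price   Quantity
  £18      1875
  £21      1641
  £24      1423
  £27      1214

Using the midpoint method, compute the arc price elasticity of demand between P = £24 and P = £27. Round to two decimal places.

At P = 24, Q = 1423; at P = 27, Q = 1214.
ΔQ = -209, ΔP = 3. Midpoints: P̄ = 25.50, Q̄ = 1318.5.
ε = (ΔQ/ΔP)(P̄/Q̄) = (-209/3)(25.50/1318.5).

-1.35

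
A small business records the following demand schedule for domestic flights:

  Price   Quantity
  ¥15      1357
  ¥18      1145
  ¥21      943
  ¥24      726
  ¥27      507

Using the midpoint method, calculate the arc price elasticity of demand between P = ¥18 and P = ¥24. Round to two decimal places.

At P = 18, Q = 1145; at P = 24, Q = 726.
ΔQ = -419, ΔP = 6. Midpoints: P̄ = 21.00, Q̄ = 935.5.
ε = (ΔQ/ΔP)(P̄/Q̄) = (-419/6)(21.00/935.5).

-1.57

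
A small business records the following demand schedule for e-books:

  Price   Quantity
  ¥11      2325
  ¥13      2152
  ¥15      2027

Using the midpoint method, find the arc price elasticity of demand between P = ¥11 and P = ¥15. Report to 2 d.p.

-0.45

At P = 11, Q = 2325; at P = 15, Q = 2027.
ΔQ = -298, ΔP = 4. Midpoints: P̄ = 13.00, Q̄ = 2176.0.
ε = (ΔQ/ΔP)(P̄/Q̄) = (-298/4)(13.00/2176.0).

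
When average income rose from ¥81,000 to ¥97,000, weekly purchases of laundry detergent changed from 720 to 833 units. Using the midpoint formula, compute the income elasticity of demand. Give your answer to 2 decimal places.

ΔQ = 113, ΔI = 16000. Midpoints: Ī = 89,000, Q̄ = 776.5.
ε_I = (ΔQ/ΔI)(Ī/Q̄) = (113/16000)(89000/776.5).

0.81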